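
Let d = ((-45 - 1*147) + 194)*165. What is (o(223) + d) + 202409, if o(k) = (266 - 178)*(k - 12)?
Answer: 221307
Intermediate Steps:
d = 330 (d = ((-45 - 147) + 194)*165 = (-192 + 194)*165 = 2*165 = 330)
o(k) = -1056 + 88*k (o(k) = 88*(-12 + k) = -1056 + 88*k)
(o(223) + d) + 202409 = ((-1056 + 88*223) + 330) + 202409 = ((-1056 + 19624) + 330) + 202409 = (18568 + 330) + 202409 = 18898 + 202409 = 221307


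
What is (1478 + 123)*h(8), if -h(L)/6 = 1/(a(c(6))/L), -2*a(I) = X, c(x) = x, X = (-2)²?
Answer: 38424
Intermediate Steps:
X = 4
a(I) = -2 (a(I) = -½*4 = -2)
h(L) = 3*L (h(L) = -6*(-L/2) = -(-3)*L = 3*L)
(1478 + 123)*h(8) = (1478 + 123)*(3*8) = 1601*24 = 38424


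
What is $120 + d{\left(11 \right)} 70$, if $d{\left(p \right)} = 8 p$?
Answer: $6280$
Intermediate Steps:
$120 + d{\left(11 \right)} 70 = 120 + 8 \cdot 11 \cdot 70 = 120 + 88 \cdot 70 = 120 + 6160 = 6280$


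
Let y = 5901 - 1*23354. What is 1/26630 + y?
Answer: -464773389/26630 ≈ -17453.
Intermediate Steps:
y = -17453 (y = 5901 - 23354 = -17453)
1/26630 + y = 1/26630 - 17453 = -464773389/26630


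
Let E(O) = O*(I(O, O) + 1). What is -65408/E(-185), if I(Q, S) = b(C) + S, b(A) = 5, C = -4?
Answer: -65408/33115 ≈ -1.9752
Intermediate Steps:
I(Q, S) = 5 + S
E(O) = O*(6 + O) (E(O) = O*((5 + O) + 1) = O*(6 + O))
-65408/E(-185) = -65408*(-1/(185*(6 - 185))) = -65408/((-185*(-179))) = -65408/33115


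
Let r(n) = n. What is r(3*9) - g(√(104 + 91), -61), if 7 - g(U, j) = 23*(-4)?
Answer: -72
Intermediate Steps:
g(U, j) = 99 (g(U, j) = 7 - 23*(-4) = 7 - 1*(-92) = 7 + 92 = 99)
r(3*9) - g(√(104 + 91), -61) = 3*9 - 1*99 = 27 - 99 = -72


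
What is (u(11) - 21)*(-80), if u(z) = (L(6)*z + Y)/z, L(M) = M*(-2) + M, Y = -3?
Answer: 24000/11 ≈ 2181.8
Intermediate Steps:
L(M) = -M (L(M) = -2*M + M = -M)
u(z) = (-3 - 6*z)/z (u(z) = ((-1*6)*z - 3)/z = (-6*z - 3)/z = (-3 - 6*z)/z)
(u(11) - 21)*(-80) = ((-6 - 3/11) - 21)*(-80) = (-69/11 - 21)*(-80) = -300/11*(-80) = 24000/11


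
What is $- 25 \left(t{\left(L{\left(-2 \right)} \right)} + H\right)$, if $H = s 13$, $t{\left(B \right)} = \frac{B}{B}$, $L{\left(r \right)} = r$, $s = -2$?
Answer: $625$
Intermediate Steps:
$t{\left(B \right)} = 1$
$H = -26$ ($H = \left(-2\right) 13 = -26$)
$- 25 \left(t{\left(L{\left(-2 \right)} \right)} + H\right) = - 25 \left(1 - 26\right) = \left(-25\right) \left(-25\right) = 625$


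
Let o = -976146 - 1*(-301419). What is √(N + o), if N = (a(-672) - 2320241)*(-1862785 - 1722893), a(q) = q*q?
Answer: √6700401619719 ≈ 2.5885e+6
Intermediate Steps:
a(q) = q²
N = 6700402294446 (N = ((-672)² - 2320241)*(-1862785 - 1722893) = (451584 - 2320241)*(-3585678) = -1868657*(-3585678) = 6700402294446)
o = -674727 (o = -976146 + 301419 = -674727)
√(N + o) = √(6700402294446 - 674727) = √6700401619719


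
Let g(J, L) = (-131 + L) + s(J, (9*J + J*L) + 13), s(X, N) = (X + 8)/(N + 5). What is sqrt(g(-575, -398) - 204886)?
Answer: I*sqrt(10278670569552266)/223693 ≈ 453.23*I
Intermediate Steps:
s(X, N) = (8 + X)/(5 + N)
g(J, L) = -131 + L + (8 + J)/(18 + 9*J + J*L) (g(J, L) = (-131 + L) + (8 + J)/(5 + ((9*J + J*L) + 13)) = (-131 + L) + (8 + J)/(5 + (13 + 9*J + J*L)) = (-131 + L) + (8 + J)/(18 + 9*J + J*L) = -131 + L + (8 + J)/(18 + 9*J + J*L))
sqrt(g(-575, -398) - 204886) = sqrt((8 - 575 + (-131 - 398)*(18 + 9*(-575) - 575*(-398)))/(18 + 9*(-575) - 575*(-398)) - 204886) = sqrt((8 - 575 - 529*(18 - 5175 + 228850))/(18 - 5175 + 228850) - 204886) = sqrt((8 - 575 - 529*223693)/223693 - 204886) = sqrt((8 - 575 - 118333597)/223693 - 204886) = sqrt((1/223693)*(-118334164) - 204886) = sqrt(-118334164/223693 - 204886) = sqrt(-45949898162/223693) = I*sqrt(10278670569552266)/223693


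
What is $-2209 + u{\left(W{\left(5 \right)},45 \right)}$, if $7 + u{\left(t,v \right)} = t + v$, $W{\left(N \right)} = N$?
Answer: $-2166$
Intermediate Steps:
$u{\left(t,v \right)} = -7 + t + v$ ($u{\left(t,v \right)} = -7 + \left(t + v\right) = -7 + t + v$)
$-2209 + u{\left(W{\left(5 \right)},45 \right)} = -2209 + \left(-7 + 5 + 45\right) = -2209 + 43 = -2166$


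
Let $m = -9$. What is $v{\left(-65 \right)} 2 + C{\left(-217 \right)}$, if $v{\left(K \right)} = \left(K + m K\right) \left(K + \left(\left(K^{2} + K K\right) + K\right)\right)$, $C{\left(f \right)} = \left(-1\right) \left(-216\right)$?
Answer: $8653016$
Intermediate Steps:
$C{\left(f \right)} = 216$
$v{\left(K \right)} = - 8 K \left(2 K + 2 K^{2}\right)$ ($v{\left(K \right)} = \left(K - 9 K\right) \left(K + \left(\left(K^{2} + K K\right) + K\right)\right) = - 8 K \left(K + \left(\left(K^{2} + K^{2}\right) + K\right)\right) = - 8 K \left(K + \left(2 K^{2} + K\right)\right) = - 8 K \left(K + \left(K + 2 K^{2}\right)\right) = - 8 K \left(2 K + 2 K^{2}\right)$)
$v{\left(-65 \right)} 2 + C{\left(-217 \right)} = 16 \left(-65\right)^{2} \left(-1 - -65\right) 2 + 216 = 16 \cdot 4225 \left(-1 + 65\right) 2 + 216 = 16 \cdot 4225 \cdot 64 \cdot 2 + 216 = 4326400 \cdot 2 + 216 = 8652800 + 216 = 8653016$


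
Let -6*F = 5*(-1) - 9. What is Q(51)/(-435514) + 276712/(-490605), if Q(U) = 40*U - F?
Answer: -121511639423/213665345970 ≈ -0.56870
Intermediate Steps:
F = 7/3 (F = -(5*(-1) - 9)/6 = -(-5 - 9)/6 = -1/6*(-14) = 7/3 ≈ 2.3333)
Q(U) = -7/3 + 40*U (Q(U) = 40*U - 1*7/3 = 40*U - 7/3 = -7/3 + 40*U)
Q(51)/(-435514) + 276712/(-490605) = (-7/3 + 40*51)/(-435514) + 276712/(-490605) = (-7/3 + 2040)*(-1/435514) + 276712*(-1/490605) = (6113/3)*(-1/435514) - 276712/490605 = -6113/1306542 - 276712/490605 = -121511639423/213665345970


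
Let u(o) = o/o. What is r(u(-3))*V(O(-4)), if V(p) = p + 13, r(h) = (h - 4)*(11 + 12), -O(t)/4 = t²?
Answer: 3519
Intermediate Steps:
O(t) = -4*t²
u(o) = 1
r(h) = -92 + 23*h (r(h) = (-4 + h)*23 = -92 + 23*h)
V(p) = 13 + p
r(u(-3))*V(O(-4)) = (-92 + 23*1)*(13 - 4*(-4)²) = (-92 + 23)*(13 - 4*16) = -69*(13 - 64) = -69*(-51) = 3519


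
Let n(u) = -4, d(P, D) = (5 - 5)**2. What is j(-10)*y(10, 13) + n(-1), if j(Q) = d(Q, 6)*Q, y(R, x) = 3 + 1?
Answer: -4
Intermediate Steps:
y(R, x) = 4
d(P, D) = 0 (d(P, D) = 0**2 = 0)
j(Q) = 0 (j(Q) = 0*Q = 0)
j(-10)*y(10, 13) + n(-1) = 0*4 - 4 = 0 - 4 = -4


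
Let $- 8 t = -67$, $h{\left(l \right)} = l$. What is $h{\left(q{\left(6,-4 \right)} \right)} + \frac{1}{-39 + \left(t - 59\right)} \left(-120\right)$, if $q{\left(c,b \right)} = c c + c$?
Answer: $\frac{10358}{239} \approx 43.339$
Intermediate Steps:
$q{\left(c,b \right)} = c + c^{2}$ ($q{\left(c,b \right)} = c^{2} + c = c + c^{2}$)
$t = \frac{67}{8}$ ($t = \left(- \frac{1}{8}\right) \left(-67\right) = \frac{67}{8} \approx 8.375$)
$h{\left(q{\left(6,-4 \right)} \right)} + \frac{1}{-39 + \left(t - 59\right)} \left(-120\right) = 6 \left(1 + 6\right) + \frac{1}{-39 + \left(\frac{67}{8} - 59\right)} \left(-120\right) = 6 \cdot 7 + \frac{1}{-39 - \frac{405}{8}} \left(-120\right) = 42 + \frac{1}{- \frac{717}{8}} \left(-120\right) = 42 - - \frac{320}{239} = 42 + \frac{320}{239} = \frac{10358}{239}$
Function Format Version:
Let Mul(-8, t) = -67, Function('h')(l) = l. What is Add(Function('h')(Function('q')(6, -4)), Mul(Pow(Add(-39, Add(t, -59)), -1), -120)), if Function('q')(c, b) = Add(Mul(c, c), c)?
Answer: Rational(10358, 239) ≈ 43.339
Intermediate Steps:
Function('q')(c, b) = Add(c, Pow(c, 2)) (Function('q')(c, b) = Add(Pow(c, 2), c) = Add(c, Pow(c, 2)))
t = Rational(67, 8) (t = Mul(Rational(-1, 8), -67) = Rational(67, 8) ≈ 8.3750)
Add(Function('h')(Function('q')(6, -4)), Mul(Pow(Add(-39, Add(t, -59)), -1), -120)) = Add(Mul(6, Add(1, 6)), Mul(Pow(Add(-39, Add(Rational(67, 8), -59)), -1), -120)) = Add(Mul(6, 7), Mul(Pow(Add(-39, Rational(-405, 8)), -1), -120)) = Add(42, Mul(Pow(Rational(-717, 8), -1), -120)) = Add(42, Mul(Rational(-8, 717), -120)) = Add(42, Rational(320, 239)) = Rational(10358, 239)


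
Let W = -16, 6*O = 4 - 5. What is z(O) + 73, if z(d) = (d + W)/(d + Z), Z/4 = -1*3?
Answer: 5426/73 ≈ 74.329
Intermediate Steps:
Z = -12 (Z = 4*(-1*3) = 4*(-3) = -12)
O = -1/6 (O = (4 - 5)/6 = (1/6)*(-1) = -1/6 ≈ -0.16667)
z(d) = (-16 + d)/(-12 + d) (z(d) = (d - 16)/(d - 12) = (-16 + d)/(-12 + d))
z(O) + 73 = (-16 - 1/6)/(-12 - 1/6) + 73 = -97/6/(-73/6) + 73 = -6/73*(-97/6) + 73 = 97/73 + 73 = 5426/73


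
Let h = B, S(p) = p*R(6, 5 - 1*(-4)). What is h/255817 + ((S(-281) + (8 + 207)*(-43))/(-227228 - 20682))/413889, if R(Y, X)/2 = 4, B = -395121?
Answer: -13514088406602003/8749557235938610 ≈ -1.5445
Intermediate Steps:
R(Y, X) = 8 (R(Y, X) = 2*4 = 8)
S(p) = 8*p (S(p) = p*8 = 8*p)
h = -395121
h/255817 + ((S(-281) + (8 + 207)*(-43))/(-227228 - 20682))/413889 = -395121/255817 + ((8*(-281) + (8 + 207)*(-43))/(-227228 - 20682))/413889 = -395121*1/255817 + ((-2248 + 215*(-43))/(-247910))*(1/413889) = -395121/255817 + ((-2248 - 9245)*(-1/247910))*(1/413889) = -395121/255817 - 11493*(-1/247910)*(1/413889) = -395121/255817 + (11493/247910)*(1/413889) = -395121/255817 + 3831/34202407330 = -13514088406602003/8749557235938610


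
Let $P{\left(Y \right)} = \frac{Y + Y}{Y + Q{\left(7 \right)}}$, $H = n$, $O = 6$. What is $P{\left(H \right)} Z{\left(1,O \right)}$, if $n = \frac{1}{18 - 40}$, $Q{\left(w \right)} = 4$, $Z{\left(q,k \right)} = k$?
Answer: $- \frac{4}{29} \approx -0.13793$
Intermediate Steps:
$n = - \frac{1}{22}$ ($n = \frac{1}{-22} = - \frac{1}{22} \approx -0.045455$)
$H = - \frac{1}{22} \approx -0.045455$
$P{\left(Y \right)} = \frac{2 Y}{4 + Y}$ ($P{\left(Y \right)} = \frac{Y + Y}{Y + 4} = \frac{2 Y}{4 + Y}$)
$P{\left(H \right)} Z{\left(1,O \right)} = 2 \left(- \frac{1}{22}\right) \frac{1}{4 - \frac{1}{22}} \cdot 6 = 2 \left(- \frac{1}{22}\right) \frac{1}{\frac{87}{22}} \cdot 6 = 2 \left(- \frac{1}{22}\right) \frac{22}{87} \cdot 6 = \left(- \frac{2}{87}\right) 6 = - \frac{4}{29}$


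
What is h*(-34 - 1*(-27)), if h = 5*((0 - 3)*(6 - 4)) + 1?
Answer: 203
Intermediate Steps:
h = -29 (h = 5*(-3*2) + 1 = 5*(-6) + 1 = -30 + 1 = -29)
h*(-34 - 1*(-27)) = -29*(-34 - 1*(-27)) = -29*(-34 + 27) = -29*(-7) = 203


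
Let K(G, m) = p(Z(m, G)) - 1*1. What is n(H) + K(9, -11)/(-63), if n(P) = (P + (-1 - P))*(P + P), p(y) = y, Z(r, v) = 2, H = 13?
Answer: -1639/63 ≈ -26.016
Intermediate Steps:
n(P) = -2*P
K(G, m) = 1 (K(G, m) = 2 - 1*1 = 2 - 1 = 1)
n(H) + K(9, -11)/(-63) = -2*13 + 1/(-63) = -26 + 1*(-1/63) = -26 - 1/63 = -1639/63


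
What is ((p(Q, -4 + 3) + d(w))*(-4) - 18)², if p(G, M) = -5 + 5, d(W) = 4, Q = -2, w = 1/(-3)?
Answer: 1156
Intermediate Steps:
w = -⅓ ≈ -0.33333
p(G, M) = 0
((p(Q, -4 + 3) + d(w))*(-4) - 18)² = ((0 + 4)*(-4) - 18)² = (4*(-4) - 18)² = (-16 - 18)² = (-34)² = 1156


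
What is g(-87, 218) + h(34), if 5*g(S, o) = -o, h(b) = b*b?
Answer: 5562/5 ≈ 1112.4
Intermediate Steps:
h(b) = b²
g(S, o) = -o/5 (g(S, o) = (-o)/5 = -o/5)
g(-87, 218) + h(34) = -⅕*218 + 34² = -218/5 + 1156 = 5562/5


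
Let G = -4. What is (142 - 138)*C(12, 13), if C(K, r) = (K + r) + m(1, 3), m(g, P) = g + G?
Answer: 88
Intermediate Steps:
m(g, P) = -4 + g (m(g, P) = g - 4 = -4 + g)
C(K, r) = -3 + K + r (C(K, r) = (K + r) + (-4 + 1) = (K + r) - 3 = -3 + K + r)
(142 - 138)*C(12, 13) = (142 - 138)*(-3 + 12 + 13) = 4*22 = 88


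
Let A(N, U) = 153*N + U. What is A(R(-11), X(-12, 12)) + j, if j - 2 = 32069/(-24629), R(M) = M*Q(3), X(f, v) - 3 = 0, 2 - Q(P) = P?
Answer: 41541683/24629 ≈ 1686.7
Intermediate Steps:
Q(P) = 2 - P
X(f, v) = 3 (X(f, v) = 3 + 0 = 3)
R(M) = -M (R(M) = M*(2 - 1*3) = M*(2 - 3) = M*(-1) = -M)
A(N, U) = U + 153*N
j = 17189/24629 (j = 2 + 32069/(-24629) = 2 + 32069*(-1/24629) = 2 - 32069/24629 = 17189/24629 ≈ 0.69792)
A(R(-11), X(-12, 12)) + j = (3 + 153*(-1*(-11))) + 17189/24629 = (3 + 153*11) + 17189/24629 = (3 + 1683) + 17189/24629 = 1686 + 17189/24629 = 41541683/24629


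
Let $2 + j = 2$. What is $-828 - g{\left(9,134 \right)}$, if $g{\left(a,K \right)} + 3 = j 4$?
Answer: $-825$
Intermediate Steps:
$j = 0$ ($j = -2 + 2 = 0$)
$g{\left(a,K \right)} = -3$ ($g{\left(a,K \right)} = -3 + 0 \cdot 4 = -3 + 0 = -3$)
$-828 - g{\left(9,134 \right)} = -828 - -3 = -828 + 3 = -825$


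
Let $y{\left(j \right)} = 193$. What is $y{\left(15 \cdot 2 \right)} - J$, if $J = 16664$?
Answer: $-16471$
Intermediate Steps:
$y{\left(15 \cdot 2 \right)} - J = 193 - 16664 = -16471$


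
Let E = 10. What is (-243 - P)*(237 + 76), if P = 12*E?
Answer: -113619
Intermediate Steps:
P = 120 (P = 12*10 = 120)
(-243 - P)*(237 + 76) = (-243 - 1*120)*(237 + 76) = (-243 - 120)*313 = -363*313 = -113619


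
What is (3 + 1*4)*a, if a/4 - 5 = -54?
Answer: -1372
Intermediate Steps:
a = -196 (a = 20 + 4*(-54) = 20 - 216 = -196)
(3 + 1*4)*a = (3 + 1*4)*(-196) = (3 + 4)*(-196) = 7*(-196) = -1372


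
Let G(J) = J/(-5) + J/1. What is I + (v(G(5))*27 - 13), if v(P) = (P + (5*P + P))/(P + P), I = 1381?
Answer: 2925/2 ≈ 1462.5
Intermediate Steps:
G(J) = 4*J/5 (G(J) = J*(-1/5) + J*1 = -J/5 + J = 4*J/5)
v(P) = 7/2 (v(P) = (P + 6*P)/((2*P)) = (7*P)*(1/(2*P)) = 7/2)
I + (v(G(5))*27 - 13) = 1381 + ((7/2)*27 - 13) = 1381 + (189/2 - 13) = 1381 + 163/2 = 2925/2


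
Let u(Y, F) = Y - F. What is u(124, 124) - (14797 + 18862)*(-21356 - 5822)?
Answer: 914784302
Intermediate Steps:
u(124, 124) - (14797 + 18862)*(-21356 - 5822) = (124 - 1*124) - (14797 + 18862)*(-21356 - 5822) = (124 - 124) - 33659*(-27178) = 0 - 1*(-914784302) = 0 + 914784302 = 914784302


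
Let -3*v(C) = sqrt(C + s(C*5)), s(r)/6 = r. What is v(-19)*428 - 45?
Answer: -45 - 428*I*sqrt(589)/3 ≈ -45.0 - 3462.4*I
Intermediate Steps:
s(r) = 6*r
v(C) = -sqrt(31)*sqrt(C)/3 (v(C) = -sqrt(C + 6*(C*5))/3 = -sqrt(C + 6*(5*C))/3 = -sqrt(C + 30*C)/3 = -sqrt(31)*sqrt(C)/3)
v(-19)*428 - 45 = -sqrt(31)*sqrt(-19)/3*428 - 45 = -sqrt(31)*I*sqrt(19)/3*428 - 45 = -I*sqrt(589)/3*428 - 45 = -428*I*sqrt(589)/3 - 45 = -45 - 428*I*sqrt(589)/3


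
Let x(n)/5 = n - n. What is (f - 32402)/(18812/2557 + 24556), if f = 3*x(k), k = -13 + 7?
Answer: -41425957/31404252 ≈ -1.3191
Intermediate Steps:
k = -6
x(n) = 0 (x(n) = 5*(n - n) = 5*0 = 0)
f = 0 (f = 3*0 = 0)
(f - 32402)/(18812/2557 + 24556) = (0 - 32402)/(18812/2557 + 24556) = -32402/(18812*(1/2557) + 24556) = -32402/(18812/2557 + 24556) = -32402/62808504/2557 = -32402*2557/62808504 = -41425957/31404252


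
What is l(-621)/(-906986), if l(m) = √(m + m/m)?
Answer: -I*√155/453493 ≈ -2.7453e-5*I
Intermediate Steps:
l(m) = √(1 + m) (l(m) = √(m + 1) = √(1 + m))
l(-621)/(-906986) = √(1 - 621)/(-906986) = √(-620)*(-1/906986) = (2*I*√155)*(-1/906986) = -I*√155/453493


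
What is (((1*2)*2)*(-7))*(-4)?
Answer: 112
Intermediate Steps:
(((1*2)*2)*(-7))*(-4) = ((2*2)*(-7))*(-4) = (4*(-7))*(-4) = -28*(-4) = 112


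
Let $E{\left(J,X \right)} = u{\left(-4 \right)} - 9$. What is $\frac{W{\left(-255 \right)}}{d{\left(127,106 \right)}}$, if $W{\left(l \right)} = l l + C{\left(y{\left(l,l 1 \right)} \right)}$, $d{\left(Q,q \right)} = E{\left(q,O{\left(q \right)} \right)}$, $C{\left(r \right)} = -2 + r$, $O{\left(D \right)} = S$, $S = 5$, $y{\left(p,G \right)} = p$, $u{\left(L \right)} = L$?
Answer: $- \frac{64768}{13} \approx -4982.2$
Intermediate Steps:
$O{\left(D \right)} = 5$
$E{\left(J,X \right)} = -13$ ($E{\left(J,X \right)} = -4 - 9 = -13$)
$d{\left(Q,q \right)} = -13$
$W{\left(l \right)} = -2 + l + l^{2}$ ($W{\left(l \right)} = l l + \left(-2 + l\right) = l^{2} + \left(-2 + l\right) = -2 + l + l^{2}$)
$\frac{W{\left(-255 \right)}}{d{\left(127,106 \right)}} = \frac{-2 - 255 + \left(-255\right)^{2}}{-13} = \left(-2 - 255 + 65025\right) \left(- \frac{1}{13}\right) = 64768 \left(- \frac{1}{13}\right) = - \frac{64768}{13}$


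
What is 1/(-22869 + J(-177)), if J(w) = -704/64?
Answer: -1/22880 ≈ -4.3706e-5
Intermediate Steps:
J(w) = -11 (J(w) = -704*1/64 = -11)
1/(-22869 + J(-177)) = 1/(-22869 - 11) = 1/(-22880) = -1/22880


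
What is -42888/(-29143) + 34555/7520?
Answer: 265910825/43831072 ≈ 6.0667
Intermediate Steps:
-42888/(-29143) + 34555/7520 = -42888*(-1/29143) + 34555*(1/7520) = 42888/29143 + 6911/1504 = 265910825/43831072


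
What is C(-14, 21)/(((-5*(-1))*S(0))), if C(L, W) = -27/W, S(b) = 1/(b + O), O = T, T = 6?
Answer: -54/35 ≈ -1.5429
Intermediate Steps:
O = 6
S(b) = 1/(6 + b) (S(b) = 1/(b + 6) = 1/(6 + b))
C(-14, 21)/(((-5*(-1))*S(0))) = (-27/21)/(((-5*(-1))/(6 + 0))) = (-27*1/21)/((5/6)) = -9/(7*(5*(⅙))) = -9/(7*⅚) = -9/7*6/5 = -54/35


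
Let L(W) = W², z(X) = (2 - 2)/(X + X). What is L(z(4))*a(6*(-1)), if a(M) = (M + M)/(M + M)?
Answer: 0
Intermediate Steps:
a(M) = 1 (a(M) = (2*M)/((2*M)) = (2*M)*(1/(2*M)) = 1)
z(X) = 0 (z(X) = 0/((2*X)) = 0*(1/(2*X)) = 0)
L(z(4))*a(6*(-1)) = 0²*1 = 0*1 = 0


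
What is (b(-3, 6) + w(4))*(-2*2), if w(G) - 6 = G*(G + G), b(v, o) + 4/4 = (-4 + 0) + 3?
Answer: -144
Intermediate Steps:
b(v, o) = -2 (b(v, o) = -1 + ((-4 + 0) + 3) = -1 + (-4 + 3) = -1 - 1 = -2)
w(G) = 6 + 2*G² (w(G) = 6 + G*(G + G) = 6 + G*(2*G) = 6 + 2*G²)
(b(-3, 6) + w(4))*(-2*2) = (-2 + (6 + 2*4²))*(-2*2) = (-2 + (6 + 2*16))*(-4) = (-2 + (6 + 32))*(-4) = (-2 + 38)*(-4) = 36*(-4) = -144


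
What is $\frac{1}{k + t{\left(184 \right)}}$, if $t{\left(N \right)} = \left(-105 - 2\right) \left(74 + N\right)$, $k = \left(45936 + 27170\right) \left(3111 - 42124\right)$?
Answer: $- \frac{1}{2852111984} \approx -3.5062 \cdot 10^{-10}$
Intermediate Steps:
$k = -2852084378$ ($k = 73106 \left(-39013\right) = -2852084378$)
$t{\left(N \right)} = -7918 - 107 N$ ($t{\left(N \right)} = - 107 \left(74 + N\right) = -7918 - 107 N$)
$\frac{1}{k + t{\left(184 \right)}} = \frac{1}{-2852084378 - 27606} = \frac{1}{-2852111984} = - \frac{1}{2852111984}$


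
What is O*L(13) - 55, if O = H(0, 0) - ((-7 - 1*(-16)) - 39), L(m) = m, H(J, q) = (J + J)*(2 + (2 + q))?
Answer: 335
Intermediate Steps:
H(J, q) = 2*J*(4 + q) (H(J, q) = (2*J)*(4 + q) = 2*J*(4 + q))
O = 30 (O = 2*0*(4 + 0) - ((-7 - 1*(-16)) - 39) = 2*0*4 - ((-7 + 16) - 39) = 0 - (9 - 39) = 0 - 1*(-30) = 0 + 30 = 30)
O*L(13) - 55 = 30*13 - 55 = 390 - 55 = 335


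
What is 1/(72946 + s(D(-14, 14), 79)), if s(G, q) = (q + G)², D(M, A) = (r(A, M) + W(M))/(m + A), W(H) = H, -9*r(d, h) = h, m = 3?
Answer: 23409/1850993539 ≈ 1.2647e-5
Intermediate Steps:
r(d, h) = -h/9
D(M, A) = 8*M/(9*(3 + A)) (D(M, A) = (-M/9 + M)/(3 + A) = (8*M/9)/(3 + A) = 8*M/(9*(3 + A)))
s(G, q) = (G + q)²
1/(72946 + s(D(-14, 14), 79)) = 1/(72946 + ((8/9)*(-14)/(3 + 14) + 79)²) = 1/(72946 + ((8/9)*(-14)/17 + 79)²) = 1/(72946 + ((8/9)*(-14)*(1/17) + 79)²) = 1/(72946 + (-112/153 + 79)²) = 1/(72946 + (11975/153)²) = 1/(72946 + 143400625/23409) = 1/(1850993539/23409) = 23409/1850993539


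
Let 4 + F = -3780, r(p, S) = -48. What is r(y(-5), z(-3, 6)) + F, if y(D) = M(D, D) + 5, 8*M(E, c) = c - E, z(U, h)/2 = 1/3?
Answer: -3832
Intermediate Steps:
z(U, h) = ⅔ (z(U, h) = 2/3 = 2*(⅓) = ⅔)
M(E, c) = -E/8 + c/8 (M(E, c) = (c - E)/8 = -E/8 + c/8)
y(D) = 5 (y(D) = (-D/8 + D/8) + 5 = 0 + 5 = 5)
F = -3784 (F = -4 - 3780 = -3784)
r(y(-5), z(-3, 6)) + F = -48 - 3784 = -3832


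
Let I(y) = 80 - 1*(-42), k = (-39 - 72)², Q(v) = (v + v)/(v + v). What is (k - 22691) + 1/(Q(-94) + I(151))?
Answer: -1275509/123 ≈ -10370.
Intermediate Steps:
Q(v) = 1 (Q(v) = (2*v)/((2*v)) = (2*v)*(1/(2*v)) = 1)
k = 12321 (k = (-111)² = 12321)
I(y) = 122 (I(y) = 80 + 42 = 122)
(k - 22691) + 1/(Q(-94) + I(151)) = (12321 - 22691) + 1/(1 + 122) = -10370 + 1/123 = -1275509/123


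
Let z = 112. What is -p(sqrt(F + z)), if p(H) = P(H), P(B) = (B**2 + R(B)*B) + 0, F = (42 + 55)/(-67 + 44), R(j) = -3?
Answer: -2479/23 + 3*sqrt(57017)/23 ≈ -76.637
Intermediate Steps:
F = -97/23 (F = 97/(-23) = 97*(-1/23) = -97/23 ≈ -4.2174)
P(B) = B**2 - 3*B (P(B) = (B**2 - 3*B) + 0 = B**2 - 3*B)
p(H) = H*(-3 + H)
-p(sqrt(F + z)) = -sqrt(-97/23 + 112)*(-3 + sqrt(-97/23 + 112)) = -sqrt(2479/23)*(-3 + sqrt(2479/23)) = -sqrt(57017)/23*(-3 + sqrt(57017)/23) = -sqrt(57017)*(-3 + sqrt(57017)/23)/23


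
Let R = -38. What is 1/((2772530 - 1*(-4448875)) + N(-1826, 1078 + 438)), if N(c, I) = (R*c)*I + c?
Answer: 1/112411787 ≈ 8.8959e-9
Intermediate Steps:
N(c, I) = c - 38*I*c (N(c, I) = (-38*c)*I + c = -38*I*c + c = c - 38*I*c)
1/((2772530 - 1*(-4448875)) + N(-1826, 1078 + 438)) = 1/((2772530 - 1*(-4448875)) - 1826*(1 - 38*(1078 + 438))) = 1/((2772530 + 4448875) - 1826*(1 - 38*1516)) = 1/(7221405 - 1826*(1 - 57608)) = 1/(7221405 - 1826*(-57607)) = 1/(7221405 + 105190382) = 1/112411787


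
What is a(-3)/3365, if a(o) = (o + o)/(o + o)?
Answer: 1/3365 ≈ 0.00029718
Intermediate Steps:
a(o) = 1 (a(o) = (2*o)/((2*o)) = (2*o)*(1/(2*o)) = 1)
a(-3)/3365 = 1/3365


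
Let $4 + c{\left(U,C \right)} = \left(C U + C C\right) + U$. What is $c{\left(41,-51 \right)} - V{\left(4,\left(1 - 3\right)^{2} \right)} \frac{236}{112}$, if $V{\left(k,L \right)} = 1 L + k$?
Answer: $\frac{3711}{7} \approx 530.14$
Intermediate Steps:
$V{\left(k,L \right)} = L + k$
$c{\left(U,C \right)} = -4 + U + C^{2} + C U$ ($c{\left(U,C \right)} = -4 + \left(\left(C U + C C\right) + U\right) = -4 + \left(\left(C U + C^{2}\right) + U\right) = -4 + \left(\left(C^{2} + C U\right) + U\right) = -4 + \left(U + C^{2} + C U\right) = -4 + U + C^{2} + C U$)
$c{\left(41,-51 \right)} - V{\left(4,\left(1 - 3\right)^{2} \right)} \frac{236}{112} = \left(-4 + 41 + \left(-51\right)^{2} - 2091\right) - \left(\left(1 - 3\right)^{2} + 4\right) \frac{236}{112} = \left(-4 + 41 + 2601 - 2091\right) - \left(\left(-2\right)^{2} + 4\right) 236 \cdot \frac{1}{112} = 547 - \left(4 + 4\right) \frac{59}{28} = 547 - 8 \cdot \frac{59}{28} = 547 - \frac{118}{7} = \frac{3711}{7}$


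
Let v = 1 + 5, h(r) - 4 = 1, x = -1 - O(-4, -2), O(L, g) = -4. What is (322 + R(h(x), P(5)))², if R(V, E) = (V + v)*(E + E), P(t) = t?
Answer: 186624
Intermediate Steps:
x = 3 (x = -1 - 1*(-4) = -1 + 4 = 3)
h(r) = 5 (h(r) = 4 + 1 = 5)
v = 6
R(V, E) = 2*E*(6 + V) (R(V, E) = (V + 6)*(E + E) = (6 + V)*(2*E) = 2*E*(6 + V))
(322 + R(h(x), P(5)))² = (322 + 2*5*(6 + 5))² = (322 + 2*5*11)² = (322 + 110)² = 432² = 186624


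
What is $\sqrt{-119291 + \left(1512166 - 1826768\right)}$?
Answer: $i \sqrt{433893} \approx 658.71 i$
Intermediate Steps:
$\sqrt{-119291 + \left(1512166 - 1826768\right)} = \sqrt{-119291 - 314602} = \sqrt{-433893} = i \sqrt{433893}$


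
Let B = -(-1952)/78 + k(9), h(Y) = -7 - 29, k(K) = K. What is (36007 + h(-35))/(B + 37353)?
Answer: 1402869/1458094 ≈ 0.96212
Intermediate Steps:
h(Y) = -36
B = 1327/39 (B = -(-1952)/78 + 9 = -61*(-16/39) + 9 = 976/39 + 9 = 1327/39 ≈ 34.026)
(36007 + h(-35))/(B + 37353) = (36007 - 36)/(1327/39 + 37353) = 35971/(1458094/39) = 35971*(39/1458094) = 1402869/1458094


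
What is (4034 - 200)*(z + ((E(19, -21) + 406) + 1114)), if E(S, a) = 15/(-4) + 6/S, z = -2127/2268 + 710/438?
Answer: 56478539690/9709 ≈ 5.8171e+6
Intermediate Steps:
z = 37703/55188 (z = -2127*1/2268 + 710*(1/438) = -709/756 + 355/219 = 37703/55188 ≈ 0.68317)
E(S, a) = -15/4 + 6/S (E(S, a) = 15*(-¼) + 6/S = -15/4 + 6/S)
(4034 - 200)*(z + ((E(19, -21) + 406) + 1114)) = (4034 - 200)*(37703/55188 + (((-15/4 + 6/19) + 406) + 1114)) = 3834*(37703/55188 + (((-15/4 + 6*(1/19)) + 406) + 1114)) = 3834*(37703/55188 + (((-15/4 + 6/19) + 406) + 1114)) = 3834*(37703/55188 + ((-261/76 + 406) + 1114)) = 3834*(37703/55188 + (30595/76 + 1114)) = 3834*(37703/55188 + 115259/76) = 3834*(397736195/262143) = 56478539690/9709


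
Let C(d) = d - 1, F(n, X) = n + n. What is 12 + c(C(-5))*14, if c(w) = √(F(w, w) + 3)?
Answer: 12 + 42*I ≈ 12.0 + 42.0*I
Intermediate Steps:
F(n, X) = 2*n
C(d) = -1 + d
c(w) = √(3 + 2*w) (c(w) = √(2*w + 3) = √(3 + 2*w))
12 + c(C(-5))*14 = 12 + √(3 + 2*(-1 - 5))*14 = 12 + √(3 + 2*(-6))*14 = 12 + √(3 - 12)*14 = 12 + √(-9)*14 = 12 + (3*I)*14 = 12 + 42*I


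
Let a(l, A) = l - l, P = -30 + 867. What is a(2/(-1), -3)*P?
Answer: 0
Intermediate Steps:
P = 837
a(l, A) = 0
a(2/(-1), -3)*P = 0*837 = 0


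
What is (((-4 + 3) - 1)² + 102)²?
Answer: 11236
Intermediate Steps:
(((-4 + 3) - 1)² + 102)² = ((-1 - 1)² + 102)² = ((-2)² + 102)² = (4 + 102)² = 106² = 11236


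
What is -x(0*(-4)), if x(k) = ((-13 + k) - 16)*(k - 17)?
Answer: -493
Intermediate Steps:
x(k) = (-29 + k)*(-17 + k)
-x(0*(-4)) = -(493 + (0*(-4))² - 0*(-4)) = -(493 + 0² - 46*0) = -(493 + 0 + 0) = -1*493 = -493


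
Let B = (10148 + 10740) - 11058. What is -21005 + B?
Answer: -11175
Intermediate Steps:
B = 9830 (B = 20888 - 11058 = 9830)
-21005 + B = -21005 + 9830 = -11175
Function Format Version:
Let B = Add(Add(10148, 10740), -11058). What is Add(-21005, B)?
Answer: -11175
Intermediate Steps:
B = 9830 (B = Add(20888, -11058) = 9830)
Add(-21005, B) = Add(-21005, 9830) = -11175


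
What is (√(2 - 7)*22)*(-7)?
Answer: -154*I*√5 ≈ -344.35*I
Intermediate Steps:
(√(2 - 7)*22)*(-7) = (√(-5)*22)*(-7) = ((I*√5)*22)*(-7) = (22*I*√5)*(-7) = -154*I*√5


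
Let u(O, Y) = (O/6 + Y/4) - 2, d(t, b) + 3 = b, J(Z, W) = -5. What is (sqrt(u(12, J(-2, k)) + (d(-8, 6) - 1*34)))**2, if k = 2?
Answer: -129/4 ≈ -32.250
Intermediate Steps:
d(t, b) = -3 + b
u(O, Y) = -2 + Y/4 + O/6 (u(O, Y) = (O*(1/6) + Y*(1/4)) - 2 = (O/6 + Y/4) - 2 = (Y/4 + O/6) - 2 = -2 + Y/4 + O/6)
(sqrt(u(12, J(-2, k)) + (d(-8, 6) - 1*34)))**2 = (sqrt((-2 + (1/4)*(-5) + (1/6)*12) + ((-3 + 6) - 1*34)))**2 = (sqrt((-2 - 5/4 + 2) + (3 - 34)))**2 = (sqrt(-5/4 - 31))**2 = (sqrt(-129/4))**2 = (I*sqrt(129)/2)**2 = -129/4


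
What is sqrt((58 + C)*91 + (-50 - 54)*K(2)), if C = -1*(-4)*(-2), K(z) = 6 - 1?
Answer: sqrt(4030) ≈ 63.482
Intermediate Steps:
K(z) = 5
C = -8 (C = 4*(-2) = -8)
sqrt((58 + C)*91 + (-50 - 54)*K(2)) = sqrt((58 - 8)*91 + (-50 - 54)*5) = sqrt(50*91 - 104*5) = sqrt(4550 - 520) = sqrt(4030)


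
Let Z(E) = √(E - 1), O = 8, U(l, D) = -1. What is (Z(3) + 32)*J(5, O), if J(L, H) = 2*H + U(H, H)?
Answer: 480 + 15*√2 ≈ 501.21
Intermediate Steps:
Z(E) = √(-1 + E)
J(L, H) = -1 + 2*H (J(L, H) = 2*H - 1 = -1 + 2*H)
(Z(3) + 32)*J(5, O) = (√(-1 + 3) + 32)*(-1 + 2*8) = (√2 + 32)*(-1 + 16) = (32 + √2)*15 = 480 + 15*√2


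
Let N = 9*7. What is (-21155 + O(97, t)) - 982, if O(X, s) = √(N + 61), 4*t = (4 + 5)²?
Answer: -22137 + 2*√31 ≈ -22126.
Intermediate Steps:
N = 63
t = 81/4 (t = (4 + 5)²/4 = (¼)*9² = (¼)*81 = 81/4 ≈ 20.250)
O(X, s) = 2*√31 (O(X, s) = √(63 + 61) = √124 = 2*√31)
(-21155 + O(97, t)) - 982 = (-21155 + 2*√31) - 982 = -22137 + 2*√31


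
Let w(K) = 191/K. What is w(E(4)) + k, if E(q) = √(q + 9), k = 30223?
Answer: 30223 + 191*√13/13 ≈ 30276.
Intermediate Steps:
E(q) = √(9 + q)
w(E(4)) + k = 191/(√(9 + 4)) + 30223 = 191/(√13) + 30223 = 191*(√13/13) + 30223 = 191*√13/13 + 30223 = 30223 + 191*√13/13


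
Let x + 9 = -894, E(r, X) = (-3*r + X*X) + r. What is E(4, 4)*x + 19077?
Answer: 11853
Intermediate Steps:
E(r, X) = X² - 2*r (E(r, X) = (-3*r + X²) + r = (X² - 3*r) + r = X² - 2*r)
x = -903 (x = -9 - 894 = -903)
E(4, 4)*x + 19077 = (4² - 2*4)*(-903) + 19077 = (16 - 8)*(-903) + 19077 = 8*(-903) + 19077 = -7224 + 19077 = 11853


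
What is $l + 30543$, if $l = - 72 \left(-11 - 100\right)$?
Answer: $38535$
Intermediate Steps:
$l = 7992$ ($l = - 72 \left(-11 - 100\right) = \left(-72\right) \left(-111\right) = 7992$)
$l + 30543 = 7992 + 30543 = 38535$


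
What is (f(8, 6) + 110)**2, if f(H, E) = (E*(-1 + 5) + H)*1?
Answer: 20164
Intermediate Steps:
f(H, E) = H + 4*E (f(H, E) = (E*4 + H)*1 = (4*E + H)*1 = (H + 4*E)*1 = H + 4*E)
(f(8, 6) + 110)**2 = ((8 + 4*6) + 110)**2 = ((8 + 24) + 110)**2 = (32 + 110)**2 = 142**2 = 20164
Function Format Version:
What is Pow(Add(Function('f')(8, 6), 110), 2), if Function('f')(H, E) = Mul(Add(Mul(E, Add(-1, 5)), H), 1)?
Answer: 20164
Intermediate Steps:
Function('f')(H, E) = Add(H, Mul(4, E)) (Function('f')(H, E) = Mul(Add(Mul(E, 4), H), 1) = Mul(Add(Mul(4, E), H), 1) = Mul(Add(H, Mul(4, E)), 1) = Add(H, Mul(4, E)))
Pow(Add(Function('f')(8, 6), 110), 2) = Pow(Add(Add(8, Mul(4, 6)), 110), 2) = Pow(Add(Add(8, 24), 110), 2) = Pow(Add(32, 110), 2) = Pow(142, 2) = 20164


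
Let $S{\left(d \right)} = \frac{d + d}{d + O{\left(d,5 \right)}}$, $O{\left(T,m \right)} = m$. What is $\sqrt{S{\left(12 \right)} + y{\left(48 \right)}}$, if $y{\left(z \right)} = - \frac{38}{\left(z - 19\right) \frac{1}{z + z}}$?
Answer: $\frac{2 i \sqrt{7557690}}{493} \approx 11.153 i$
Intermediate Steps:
$y{\left(z \right)} = - \frac{76 z}{-19 + z}$ ($y{\left(z \right)} = - \frac{38}{\left(-19 + z\right) \frac{1}{2 z}} = - \frac{38}{\frac{1}{2} \frac{1}{z} \left(-19 + z\right)} = - 38 \frac{2 z}{-19 + z} = - \frac{76 z}{-19 + z}$)
$S{\left(d \right)} = \frac{2 d}{5 + d}$ ($S{\left(d \right)} = \frac{d + d}{d + 5} = \frac{2 d}{5 + d}$)
$\sqrt{S{\left(12 \right)} + y{\left(48 \right)}} = \sqrt{2 \cdot 12 \frac{1}{5 + 12} - \frac{3648}{-19 + 48}} = \sqrt{2 \cdot 12 \cdot \frac{1}{17} - \frac{3648}{29}} = \sqrt{2 \cdot 12 \cdot \frac{1}{17} - 3648 \cdot \frac{1}{29}} = \sqrt{\frac{24}{17} - \frac{3648}{29}} = \sqrt{- \frac{61320}{493}} = \frac{2 i \sqrt{7557690}}{493}$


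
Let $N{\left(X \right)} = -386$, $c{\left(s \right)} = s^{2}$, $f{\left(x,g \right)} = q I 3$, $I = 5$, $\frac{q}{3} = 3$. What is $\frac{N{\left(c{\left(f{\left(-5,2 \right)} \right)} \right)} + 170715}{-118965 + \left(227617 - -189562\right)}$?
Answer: $\frac{170329}{298214} \approx 0.57116$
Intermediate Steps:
$q = 9$ ($q = 3 \cdot 3 = 9$)
$f{\left(x,g \right)} = 135$ ($f{\left(x,g \right)} = 9 \cdot 5 \cdot 3 = 45 \cdot 3 = 135$)
$\frac{N{\left(c{\left(f{\left(-5,2 \right)} \right)} \right)} + 170715}{-118965 + \left(227617 - -189562\right)} = \frac{-386 + 170715}{-118965 + \left(227617 - -189562\right)} = \frac{170329}{-118965 + \left(227617 + 189562\right)} = \frac{170329}{-118965 + 417179} = \frac{170329}{298214}$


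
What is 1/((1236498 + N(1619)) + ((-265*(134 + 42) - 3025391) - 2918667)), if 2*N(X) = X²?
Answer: -2/6887239 ≈ -2.9039e-7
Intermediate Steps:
N(X) = X²/2
1/((1236498 + N(1619)) + ((-265*(134 + 42) - 3025391) - 2918667)) = 1/((1236498 + (½)*1619²) + ((-265*(134 + 42) - 3025391) - 2918667)) = 1/((1236498 + (½)*2621161) + ((-265*176 - 3025391) - 2918667)) = 1/((1236498 + 2621161/2) + ((-46640 - 3025391) - 2918667)) = 1/(5094157/2 + (-3072031 - 2918667)) = 1/(5094157/2 - 5990698) = 1/(-6887239/2) = -2/6887239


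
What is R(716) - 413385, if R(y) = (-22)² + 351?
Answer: -412550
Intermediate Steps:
R(y) = 835 (R(y) = 484 + 351 = 835)
R(716) - 413385 = 835 - 413385 = -412550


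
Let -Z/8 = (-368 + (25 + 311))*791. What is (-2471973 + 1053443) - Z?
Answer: -1621026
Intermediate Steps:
Z = 202496 (Z = -8*(-368 + (25 + 311))*791 = -8*(-368 + 336)*791 = -(-256)*791 = -8*(-25312) = 202496)
(-2471973 + 1053443) - Z = (-2471973 + 1053443) - 1*202496 = -1418530 - 202496 = -1621026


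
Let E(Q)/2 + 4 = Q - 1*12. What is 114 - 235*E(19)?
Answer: -1296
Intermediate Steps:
E(Q) = -32 + 2*Q (E(Q) = -8 + 2*(Q - 1*12) = -8 + 2*(Q - 12) = -8 + 2*(-12 + Q) = -8 + (-24 + 2*Q) = -32 + 2*Q)
114 - 235*E(19) = 114 - 235*(-32 + 2*19) = 114 - 235*(-32 + 38) = 114 - 235*6 = 114 - 1410 = -1296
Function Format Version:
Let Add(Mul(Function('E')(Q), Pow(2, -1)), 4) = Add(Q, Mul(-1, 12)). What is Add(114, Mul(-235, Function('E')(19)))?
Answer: -1296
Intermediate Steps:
Function('E')(Q) = Add(-32, Mul(2, Q)) (Function('E')(Q) = Add(-8, Mul(2, Add(Q, Mul(-1, 12)))) = Add(-8, Mul(2, Add(Q, -12))) = Add(-8, Mul(2, Add(-12, Q))) = Add(-8, Add(-24, Mul(2, Q))) = Add(-32, Mul(2, Q)))
Add(114, Mul(-235, Function('E')(19))) = Add(114, Mul(-235, Add(-32, Mul(2, 19)))) = Add(114, Mul(-235, Add(-32, 38))) = Add(114, Mul(-235, 6)) = Add(114, -1410) = -1296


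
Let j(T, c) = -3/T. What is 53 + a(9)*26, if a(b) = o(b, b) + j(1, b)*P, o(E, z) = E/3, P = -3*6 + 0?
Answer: 1535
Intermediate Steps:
P = -18 (P = -18 + 0 = -18)
o(E, z) = E/3 (o(E, z) = E*(⅓) = E/3)
a(b) = 54 + b/3 (a(b) = b/3 - 3/1*(-18) = b/3 - 3*1*(-18) = b/3 - 3*(-18) = b/3 + 54 = 54 + b/3)
53 + a(9)*26 = 53 + (54 + (⅓)*9)*26 = 53 + (54 + 3)*26 = 53 + 57*26 = 53 + 1482 = 1535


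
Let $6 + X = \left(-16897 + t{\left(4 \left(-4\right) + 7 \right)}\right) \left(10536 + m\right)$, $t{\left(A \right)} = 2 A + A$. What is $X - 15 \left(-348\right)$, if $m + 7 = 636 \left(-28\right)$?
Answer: $123195010$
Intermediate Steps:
$m = -17815$ ($m = -7 + 636 \left(-28\right) = -7 - 17808 = -17815$)
$t{\left(A \right)} = 3 A$
$X = 123189790$ ($X = -6 + \left(-16897 + 3 \left(4 \left(-4\right) + 7\right)\right) \left(10536 - 17815\right) = -6 + \left(-16897 + 3 \left(-16 + 7\right)\right) \left(-7279\right) = -6 + \left(-16897 + 3 \left(-9\right)\right) \left(-7279\right) = -6 + \left(-16897 - 27\right) \left(-7279\right) = -6 - -123189796 = -6 + 123189796 = 123189790$)
$X - 15 \left(-348\right) = 123189790 - 15 \left(-348\right) = 123189790 - -5220 = 123189790 + 5220 = 123195010$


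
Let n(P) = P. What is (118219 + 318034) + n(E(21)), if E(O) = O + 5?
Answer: 436279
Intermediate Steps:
E(O) = 5 + O
(118219 + 318034) + n(E(21)) = (118219 + 318034) + (5 + 21) = 436253 + 26 = 436279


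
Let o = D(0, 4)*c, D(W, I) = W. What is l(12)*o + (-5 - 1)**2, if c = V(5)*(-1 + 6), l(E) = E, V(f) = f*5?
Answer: 36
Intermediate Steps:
V(f) = 5*f
c = 125 (c = (5*5)*(-1 + 6) = 25*5 = 125)
o = 0 (o = 0*125 = 0)
l(12)*o + (-5 - 1)**2 = 12*0 + (-5 - 1)**2 = 0 + (-6)**2 = 0 + 36 = 36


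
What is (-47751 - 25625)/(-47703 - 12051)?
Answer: 36688/29877 ≈ 1.2280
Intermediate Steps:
(-47751 - 25625)/(-47703 - 12051) = -73376/(-59754) = -73376*(-1/59754) = 36688/29877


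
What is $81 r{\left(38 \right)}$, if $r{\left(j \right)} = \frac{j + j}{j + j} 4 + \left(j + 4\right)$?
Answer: $3726$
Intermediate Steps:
$r{\left(j \right)} = 8 + j$ ($r{\left(j \right)} = \frac{2 j}{2 j} 4 + \left(4 + j\right) = 2 j \frac{1}{2 j} 4 + \left(4 + j\right) = 1 \cdot 4 + \left(4 + j\right) = 4 + \left(4 + j\right) = 8 + j$)
$81 r{\left(38 \right)} = 81 \left(8 + 38\right) = 81 \cdot 46 = 3726$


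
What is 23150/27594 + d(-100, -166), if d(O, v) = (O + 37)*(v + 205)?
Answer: -33887654/13797 ≈ -2456.2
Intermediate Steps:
d(O, v) = (37 + O)*(205 + v)
23150/27594 + d(-100, -166) = 23150/27594 + (7585 + 37*(-166) + 205*(-100) - 100*(-166)) = 23150*(1/27594) + (7585 - 6142 - 20500 + 16600) = 11575/13797 - 2457 = -33887654/13797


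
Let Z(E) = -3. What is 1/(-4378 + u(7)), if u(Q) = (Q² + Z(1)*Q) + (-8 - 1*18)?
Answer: -1/4376 ≈ -0.00022852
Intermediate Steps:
u(Q) = -26 + Q² - 3*Q (u(Q) = (Q² - 3*Q) + (-8 - 1*18) = (Q² - 3*Q) + (-8 - 18) = (Q² - 3*Q) - 26 = -26 + Q² - 3*Q)
1/(-4378 + u(7)) = 1/(-4378 + (-26 + 7² - 3*7)) = 1/(-4378 + (-26 + 49 - 21)) = 1/(-4378 + 2) = 1/(-4376) = -1/4376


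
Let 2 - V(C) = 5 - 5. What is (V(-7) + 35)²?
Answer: 1369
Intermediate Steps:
V(C) = 2 (V(C) = 2 - (5 - 5) = 2 - 1*0 = 2 + 0 = 2)
(V(-7) + 35)² = (2 + 35)² = 37² = 1369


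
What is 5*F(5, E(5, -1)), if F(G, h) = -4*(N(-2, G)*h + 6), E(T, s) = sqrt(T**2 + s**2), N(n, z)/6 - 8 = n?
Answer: -120 - 720*sqrt(26) ≈ -3791.3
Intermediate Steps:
N(n, z) = 48 + 6*n
F(G, h) = -24 - 144*h (F(G, h) = -4*((48 + 6*(-2))*h + 6) = -4*((48 - 12)*h + 6) = -4*(36*h + 6) = -4*(6 + 36*h) = -24 - 144*h)
5*F(5, E(5, -1)) = 5*(-24 - 144*sqrt(5**2 + (-1)**2)) = 5*(-24 - 144*sqrt(25 + 1)) = 5*(-24 - 144*sqrt(26)) = -120 - 720*sqrt(26)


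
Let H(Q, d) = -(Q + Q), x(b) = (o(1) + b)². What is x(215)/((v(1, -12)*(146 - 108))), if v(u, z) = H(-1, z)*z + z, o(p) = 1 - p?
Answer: -46225/1368 ≈ -33.790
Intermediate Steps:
x(b) = b² (x(b) = ((1 - 1*1) + b)² = ((1 - 1) + b)² = (0 + b)² = b²)
H(Q, d) = -2*Q
v(u, z) = 3*z (v(u, z) = (-2*(-1))*z + z = 2*z + z = 3*z)
x(215)/((v(1, -12)*(146 - 108))) = 215²/(((3*(-12))*(146 - 108))) = 46225/((-36*38)) = 46225/(-1368) = 46225*(-1/1368) = -46225/1368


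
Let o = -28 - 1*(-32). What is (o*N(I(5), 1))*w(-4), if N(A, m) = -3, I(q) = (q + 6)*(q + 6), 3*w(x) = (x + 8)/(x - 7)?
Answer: 16/11 ≈ 1.4545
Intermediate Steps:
w(x) = (8 + x)/(3*(-7 + x)) (w(x) = ((x + 8)/(x - 7))/3 = ((8 + x)/(-7 + x))/3 = (8 + x)/(3*(-7 + x)))
I(q) = (6 + q)² (I(q) = (6 + q)*(6 + q) = (6 + q)²)
o = 4 (o = -28 + 32 = 4)
(o*N(I(5), 1))*w(-4) = (4*(-3))*((8 - 4)/(3*(-7 - 4))) = -4*4/(-11) = -4*(-1)*4/11 = -12*(-4/33) = 16/11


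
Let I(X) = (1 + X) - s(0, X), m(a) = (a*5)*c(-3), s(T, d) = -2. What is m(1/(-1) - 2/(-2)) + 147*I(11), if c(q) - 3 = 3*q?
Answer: 2058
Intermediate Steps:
c(q) = 3 + 3*q
m(a) = -30*a (m(a) = (a*5)*(3 + 3*(-3)) = (5*a)*(3 - 9) = (5*a)*(-6) = -30*a)
I(X) = 3 + X (I(X) = (1 + X) - 1*(-2) = (1 + X) + 2 = 3 + X)
m(1/(-1) - 2/(-2)) + 147*I(11) = -30*(1/(-1) - 2/(-2)) + 147*(3 + 11) = -30*(1*(-1) - 2*(-1/2)) + 147*14 = -30*(-1 + 1) + 2058 = -30*0 + 2058 = 0 + 2058 = 2058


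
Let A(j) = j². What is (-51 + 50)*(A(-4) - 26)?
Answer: 10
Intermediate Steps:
(-51 + 50)*(A(-4) - 26) = (-51 + 50)*((-4)² - 26) = -(16 - 26) = -1*(-10) = 10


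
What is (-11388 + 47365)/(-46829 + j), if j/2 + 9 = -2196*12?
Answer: -35977/99551 ≈ -0.36139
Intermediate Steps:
j = -52722 (j = -18 + 2*(-2196*12) = -18 + 2*(-26352) = -18 - 52704 = -52722)
(-11388 + 47365)/(-46829 + j) = (-11388 + 47365)/(-46829 - 52722) = 35977/(-99551) = 35977*(-1/99551) = -35977/99551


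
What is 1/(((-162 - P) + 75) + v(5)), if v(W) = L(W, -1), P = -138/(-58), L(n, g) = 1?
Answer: -29/2563 ≈ -0.011315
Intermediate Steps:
P = 69/29 (P = -138*(-1/58) = 69/29 ≈ 2.3793)
v(W) = 1
1/(((-162 - P) + 75) + v(5)) = 1/(((-162 - 1*69/29) + 75) + 1) = 1/(((-162 - 69/29) + 75) + 1) = 1/((-4767/29 + 75) + 1) = 1/(-2592/29 + 1) = 1/(-2563/29) = -29/2563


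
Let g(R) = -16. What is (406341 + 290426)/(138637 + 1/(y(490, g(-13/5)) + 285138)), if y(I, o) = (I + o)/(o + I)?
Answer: 198675445613/39530815544 ≈ 5.0258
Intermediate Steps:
y(I, o) = 1 (y(I, o) = (I + o)/(I + o) = 1)
(406341 + 290426)/(138637 + 1/(y(490, g(-13/5)) + 285138)) = (406341 + 290426)/(138637 + 1/(1 + 285138)) = 696767/(138637 + 1/285139) = 696767/(39530815544/285139) = 696767*(285139/39530815544) = 198675445613/39530815544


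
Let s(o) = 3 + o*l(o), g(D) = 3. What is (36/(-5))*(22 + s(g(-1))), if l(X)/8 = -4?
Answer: 2556/5 ≈ 511.20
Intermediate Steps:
l(X) = -32 (l(X) = 8*(-4) = -32)
s(o) = 3 - 32*o (s(o) = 3 + o*(-32) = 3 - 32*o)
(36/(-5))*(22 + s(g(-1))) = (36/(-5))*(22 + (3 - 32*3)) = (36*(-⅕))*(22 + (3 - 96)) = -36*(22 - 93)/5 = -36/5*(-71) = 2556/5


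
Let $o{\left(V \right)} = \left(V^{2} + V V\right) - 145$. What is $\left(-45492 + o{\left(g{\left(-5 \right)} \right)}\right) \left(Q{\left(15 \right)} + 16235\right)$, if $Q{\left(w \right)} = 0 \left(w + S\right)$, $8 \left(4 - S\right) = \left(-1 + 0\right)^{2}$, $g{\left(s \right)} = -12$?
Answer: $-736241015$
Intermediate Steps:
$S = \frac{31}{8}$ ($S = 4 - \frac{\left(-1 + 0\right)^{2}}{8} = 4 - \frac{\left(-1\right)^{2}}{8} = 4 - \frac{1}{8} = \frac{31}{8} \approx 3.875$)
$o{\left(V \right)} = -145 + 2 V^{2}$ ($o{\left(V \right)} = \left(V^{2} + V^{2}\right) - 145 = 2 V^{2} - 145 = -145 + 2 V^{2}$)
$Q{\left(w \right)} = 0$ ($Q{\left(w \right)} = 0 \left(w + \frac{31}{8}\right) = 0 \left(\frac{31}{8} + w\right) = 0$)
$\left(-45492 + o{\left(g{\left(-5 \right)} \right)}\right) \left(Q{\left(15 \right)} + 16235\right) = \left(-45492 - \left(145 - 2 \left(-12\right)^{2}\right)\right) \left(0 + 16235\right) = \left(-45492 + \left(-145 + 2 \cdot 144\right)\right) 16235 = \left(-45492 + \left(-145 + 288\right)\right) 16235 = \left(-45492 + 143\right) 16235 = \left(-45349\right) 16235 = -736241015$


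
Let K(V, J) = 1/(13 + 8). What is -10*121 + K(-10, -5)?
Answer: -25409/21 ≈ -1210.0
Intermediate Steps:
K(V, J) = 1/21
-10*121 + K(-10, -5) = -10*121 + 1/21 = -1210 + 1/21 = -25409/21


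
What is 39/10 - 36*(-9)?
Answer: 3279/10 ≈ 327.90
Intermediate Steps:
39/10 - 36*(-9) = 39*(1/10) + 324 = 39/10 + 324 = 3279/10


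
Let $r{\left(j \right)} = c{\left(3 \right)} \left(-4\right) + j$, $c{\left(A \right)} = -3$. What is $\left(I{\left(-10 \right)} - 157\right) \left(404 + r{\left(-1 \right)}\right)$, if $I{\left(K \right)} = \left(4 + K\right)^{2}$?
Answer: $-50215$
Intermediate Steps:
$r{\left(j \right)} = 12 + j$ ($r{\left(j \right)} = \left(-3\right) \left(-4\right) + j = 12 + j$)
$\left(I{\left(-10 \right)} - 157\right) \left(404 + r{\left(-1 \right)}\right) = \left(\left(4 - 10\right)^{2} - 157\right) \left(404 + \left(12 - 1\right)\right) = \left(\left(-6\right)^{2} - 157\right) \left(404 + 11\right) = \left(36 - 157\right) 415 = \left(-121\right) 415 = -50215$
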